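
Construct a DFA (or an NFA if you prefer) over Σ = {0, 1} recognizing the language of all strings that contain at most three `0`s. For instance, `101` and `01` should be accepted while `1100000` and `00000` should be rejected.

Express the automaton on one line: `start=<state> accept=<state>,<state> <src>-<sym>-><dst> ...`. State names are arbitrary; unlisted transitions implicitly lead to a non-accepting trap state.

start=A accept=A,B,C,D A-0->B A-1->A B-0->C B-1->B C-0->D C-1->C D-0->E D-1->D E-0->E E-1->E

Count `0`s, saturating at 4: states A through D mean 0 through 3 `0`s seen; E means more than 3. Each `0` increments (capped at E); other symbols loop. Accept from {A, B, C, D}.
With 5 states:
       0  1 
>* A   B  A 
 * B   C  B 
 * C   D  C 
 * D   E  D 
   E   E  E 
(> = start, * = accepting)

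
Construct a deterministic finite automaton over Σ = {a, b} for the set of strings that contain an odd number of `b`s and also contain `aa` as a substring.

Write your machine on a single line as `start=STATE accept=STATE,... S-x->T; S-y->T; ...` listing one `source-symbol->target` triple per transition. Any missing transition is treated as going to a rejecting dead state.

Handle the two conditions separately and then intersect. One (2 states) tracks the count of `b`s modulo 2; the other (3 states) tracks whether and how much of `aa` has been seen. Each combined state is a pair, one component from each; accept when both components accept.
With 6 states:
        a   b  
>  q0   q1  q2 
   q1   q3  q2 
   q2   q4  q0 
   q3   q3  q5 
   q4   q5  q0 
 * q5   q5  q3 
(> = start, * = accepting)

start=q0; accept=q5; q0-a->q1; q0-b->q2; q1-a->q3; q1-b->q2; q2-a->q4; q2-b->q0; q3-a->q3; q3-b->q5; q4-a->q5; q4-b->q0; q5-a->q5; q5-b->q3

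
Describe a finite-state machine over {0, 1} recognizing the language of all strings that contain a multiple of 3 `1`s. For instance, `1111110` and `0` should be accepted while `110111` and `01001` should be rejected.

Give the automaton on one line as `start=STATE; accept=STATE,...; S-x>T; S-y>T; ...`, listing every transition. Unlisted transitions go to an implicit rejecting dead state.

Keep the running count of `1`s modulo 3: each `1` advances along the cycle s0 → s1 → s2 → s0 while other symbols loop. Accept at s0.
A 3-state machine:
        0   1  
>* s0   s0  s1 
   s1   s1  s2 
   s2   s2  s0 
(> = start, * = accepting)

start=s0; accept=s0; s0-0>s0; s0-1>s1; s1-0>s1; s1-1>s2; s2-0>s2; s2-1>s0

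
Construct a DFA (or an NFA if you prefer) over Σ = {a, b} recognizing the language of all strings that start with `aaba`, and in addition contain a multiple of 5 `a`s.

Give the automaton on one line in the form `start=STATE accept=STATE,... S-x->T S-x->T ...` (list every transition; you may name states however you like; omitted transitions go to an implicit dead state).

Build one automaton per condition and run them in lockstep. The first has 6 states tracking whether the input so far still matches the prefix `aaba`; the second has 5 states tracking the count of `a`s modulo 5. A product state is a pair (one from each), accepting exactly when both do. Minimizing collapses redundant product states.
A 10-state machine:
        a   b  
>  q0   q1  q2 
   q1   q3  q2 
   q2   q2  q2 
   q3   q2  q4 
   q4   q5  q2 
   q5   q6  q5 
   q6   q7  q6 
 * q7   q8  q7 
   q8   q9  q8 
   q9   q5  q9 
(> = start, * = accepting)

start=q0 accept=q7 q0-a->q1 q0-b->q2 q1-a->q3 q1-b->q2 q2-a->q2 q2-b->q2 q3-a->q2 q3-b->q4 q4-a->q5 q4-b->q2 q5-a->q6 q5-b->q5 q6-a->q7 q6-b->q6 q7-a->q8 q7-b->q7 q8-a->q9 q8-b->q8 q9-a->q5 q9-b->q9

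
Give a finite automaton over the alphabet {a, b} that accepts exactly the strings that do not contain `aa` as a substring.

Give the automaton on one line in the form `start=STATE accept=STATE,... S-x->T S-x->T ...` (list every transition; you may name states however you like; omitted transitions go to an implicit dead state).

start=q0 accept=q0,q1 q0-a->q1 q0-b->q0 q1-a->q2 q1-b->q0 q2-a->q2 q2-b->q2

Track partial matches of the forbidden pattern `aa`. State q2 is a dead state reached once `aa` has occurred; every other state accepts. q0 means no part of `aa` is currently matched.
With 3 states:
        a   b  
>* q0   q1  q0 
 * q1   q2  q0 
   q2   q2  q2 
(> = start, * = accepting)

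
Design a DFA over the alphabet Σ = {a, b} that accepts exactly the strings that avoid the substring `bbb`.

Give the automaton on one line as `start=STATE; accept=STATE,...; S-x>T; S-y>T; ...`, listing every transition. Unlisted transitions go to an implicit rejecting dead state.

Track partial matches of the forbidden pattern `bbb`. State S3 is a dead state reached once `bbb` has occurred; every other state accepts. S0 means no part of `bbb` is currently matched.
With 4 states:
        a   b  
>* S0   S0  S1 
 * S1   S0  S2 
 * S2   S0  S3 
   S3   S3  S3 
(> = start, * = accepting)

start=S0; accept=S0,S1,S2; S0-a>S0; S0-b>S1; S1-a>S0; S1-b>S2; S2-a>S0; S2-b>S3; S3-a>S3; S3-b>S3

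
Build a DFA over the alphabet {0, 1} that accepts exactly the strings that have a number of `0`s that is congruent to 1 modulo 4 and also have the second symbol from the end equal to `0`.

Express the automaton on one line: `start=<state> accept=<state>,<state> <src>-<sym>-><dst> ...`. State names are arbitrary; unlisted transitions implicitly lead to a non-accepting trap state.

start=q0 accept=q3,q7 q0-0->q1 q0-1->q0 q1-0->q2 q1-1->q3 q2-0->q4 q2-1->q2 q3-0->q2 q3-1->q5 q4-0->q6 q4-1->q4 q5-0->q2 q5-1->q5 q6-0->q7 q6-1->q0 q7-0->q2 q7-1->q3

Run two small machines in parallel and take their product. One (4 states) tracks the count of `0`s modulo 4; the other (7 states) tracks the last 2 symbols read. Each combined state is a pair, one component from each; accept when both components accept. Equivalent product states are then merged.
8 states suffice.
        0   1  
>  q0   q1  q0 
   q1   q2  q3 
   q2   q4  q2 
 * q3   q2  q5 
   q4   q6  q4 
   q5   q2  q5 
   q6   q7  q0 
 * q7   q2  q3 
(> = start, * = accepting)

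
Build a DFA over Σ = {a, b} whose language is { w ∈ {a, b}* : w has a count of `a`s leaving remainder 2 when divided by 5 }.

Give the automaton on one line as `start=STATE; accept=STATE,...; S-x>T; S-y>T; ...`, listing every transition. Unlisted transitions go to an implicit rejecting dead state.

start=q0; accept=q2; q0-a>q1; q0-b>q0; q1-a>q2; q1-b>q1; q2-a>q3; q2-b>q2; q3-a>q4; q3-b>q3; q4-a>q0; q4-b>q4

The only thing that matters is how many `a`s have appeared, reduced mod 5. Use one state per residue: q0 for 0, …, q4 for 4. Reading `a` moves to the next residue; anything else stays put. q2 is accepting.
A 5-state machine:
        a   b  
>  q0   q1  q0 
   q1   q2  q1 
 * q2   q3  q2 
   q3   q4  q3 
   q4   q0  q4 
(> = start, * = accepting)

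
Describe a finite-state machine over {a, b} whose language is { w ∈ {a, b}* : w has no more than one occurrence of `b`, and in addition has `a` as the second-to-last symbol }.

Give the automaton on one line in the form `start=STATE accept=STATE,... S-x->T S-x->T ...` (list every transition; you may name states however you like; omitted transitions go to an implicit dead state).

start=S0 accept=S3,S4,S7 S0-a->S1 S0-b->S2 S1-a->S3 S1-b->S4 S2-a->S5 S2-b->S6 S3-a->S3 S3-b->S4 S4-a->S5 S4-b->S6 S5-a->S7 S5-b->S6 S6-a->S6 S6-b->S6 S7-a->S7 S7-b->S6

Build one automaton per condition and run them in lockstep. The first has 3 states tracking the count of `b`s, saturating at 2; the second has 7 states tracking the last 2 symbols read. A product state is a pair (one from each), accepting exactly when both do. Minimizing collapses redundant product states.
An 8-state machine:
        a   b  
>  S0   S1  S2 
   S1   S3  S4 
   S2   S5  S6 
 * S3   S3  S4 
 * S4   S5  S6 
   S5   S7  S6 
   S6   S6  S6 
 * S7   S7  S6 
(> = start, * = accepting)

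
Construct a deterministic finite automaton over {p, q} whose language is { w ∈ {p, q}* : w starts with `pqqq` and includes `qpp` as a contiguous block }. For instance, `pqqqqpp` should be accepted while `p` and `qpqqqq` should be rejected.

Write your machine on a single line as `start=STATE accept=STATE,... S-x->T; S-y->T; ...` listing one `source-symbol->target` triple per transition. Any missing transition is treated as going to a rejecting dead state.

start=s0; accept=s10; s0-p->s1; s0-q->s2; s1-p->s3; s1-q->s4; s2-p->s5; s2-q->s2; s3-p->s3; s3-q->s2; s4-p->s5; s4-q->s6; s5-p->s7; s5-q->s2; s6-p->s5; s6-q->s8; s7-p->s7; s7-q->s7; s8-p->s9; s8-q->s8; s9-p->s10; s9-q->s8; s10-p->s10; s10-q->s10

Build one automaton per condition and run them in lockstep. One (6 states) tracks whether the input so far still matches the prefix `pqqq`; the other (4 states) tracks whether and how much of `qpp` has been seen. Each combined state is a pair, one component from each; accept when both components accept.
          p    q  
>  s0     s1   s2 
   s1     s3   s4 
   s2     s5   s2 
   s3     s3   s2 
   s4     s5   s6 
   s5     s7   s2 
   s6     s5   s8 
   s7     s7   s7 
   s8     s9   s8 
   s9    s10   s8 
 * s10   s10  s10 
(> = start, * = accepting)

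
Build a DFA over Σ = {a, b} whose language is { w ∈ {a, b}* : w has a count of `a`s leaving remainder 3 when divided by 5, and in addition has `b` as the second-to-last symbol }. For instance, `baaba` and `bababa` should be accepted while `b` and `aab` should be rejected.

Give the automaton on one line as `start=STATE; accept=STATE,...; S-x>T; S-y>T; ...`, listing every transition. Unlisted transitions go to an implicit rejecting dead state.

Build one automaton per condition and run them in lockstep. One (5 states) tracks the count of `a`s modulo 5; the other (7 states) tracks the last 2 symbols read. Each combined state is a pair, one component from each; accept when both components accept. After merging equivalent states the machine shrinks.
9 states suffice.
        a   b  
>  q0   q1  q0 
   q1   q2  q1 
   q2   q3  q4 
   q3   q5  q6 
   q4   q7  q4 
   q5   q0  q5 
   q6   q5  q8 
 * q7   q5  q6 
 * q8   q5  q8 
(> = start, * = accepting)

start=q0; accept=q7,q8; q0-a>q1; q0-b>q0; q1-a>q2; q1-b>q1; q2-a>q3; q2-b>q4; q3-a>q5; q3-b>q6; q4-a>q7; q4-b>q4; q5-a>q0; q5-b>q5; q6-a>q5; q6-b>q8; q7-a>q5; q7-b>q6; q8-a>q5; q8-b>q8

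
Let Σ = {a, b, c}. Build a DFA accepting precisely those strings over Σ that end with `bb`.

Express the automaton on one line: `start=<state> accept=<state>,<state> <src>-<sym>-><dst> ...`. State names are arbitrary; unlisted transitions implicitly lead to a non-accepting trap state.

Remember how much of `bb` the current input suffix matches. State q0 means no match yet; q1 means the last symbol is `b`; q2 means the last 2 symbols are `bb`. Only q2 accepts. On a mismatch, fall back to the longest proper suffix that is still a prefix of `bb`.
A 3-state machine:
        a   b   c  
>  q0   q0  q1  q0 
   q1   q0  q2  q0 
 * q2   q0  q2  q0 
(> = start, * = accepting)

start=q0 accept=q2 q0-a->q0 q0-b->q1 q0-c->q0 q1-a->q0 q1-b->q2 q1-c->q0 q2-a->q0 q2-b->q2 q2-c->q0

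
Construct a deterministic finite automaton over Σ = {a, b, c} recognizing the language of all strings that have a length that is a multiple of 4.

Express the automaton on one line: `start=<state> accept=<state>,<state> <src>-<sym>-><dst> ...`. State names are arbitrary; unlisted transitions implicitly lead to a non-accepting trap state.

start=q0 accept=q0 q0-a->q1 q0-b->q1 q0-c->q1 q1-a->q2 q1-b->q2 q1-c->q2 q2-a->q3 q2-b->q3 q2-c->q3 q3-a->q0 q3-b->q0 q3-c->q0

Count input length modulo 4: every symbol advances one step around the cycle q0 → q1 → q2 → q3 → q0. Accept at q0.
With 4 states:
        a   b   c  
>* q0   q1  q1  q1 
   q1   q2  q2  q2 
   q2   q3  q3  q3 
   q3   q0  q0  q0 
(> = start, * = accepting)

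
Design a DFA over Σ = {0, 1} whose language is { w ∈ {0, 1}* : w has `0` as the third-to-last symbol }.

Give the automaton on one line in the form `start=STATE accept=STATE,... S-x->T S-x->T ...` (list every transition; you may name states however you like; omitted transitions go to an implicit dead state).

A DFA must remember the last 3 symbols (since which symbol is third-to-last isn't known until the input ends). Use one state per possible window of the last ≤3 symbols; accept from those whose window starts with `0`.
          0    1  
>  q0     q1   q2 
   q1     q3   q4 
   q2     q5   q6 
   q3     q7   q8 
   q4     q9  q10 
   q5    q11  q12 
   q6    q13  q14 
 * q7     q7   q8 
 * q8     q9  q10 
 * q9    q11  q12 
 * q10   q13  q14 
   q11    q7   q8 
   q12    q9  q10 
   q13   q11  q12 
   q14   q13  q14 
(> = start, * = accepting)

start=q0 accept=q7,q8,q9,q10 q0-0->q1 q0-1->q2 q1-0->q3 q1-1->q4 q2-0->q5 q2-1->q6 q3-0->q7 q3-1->q8 q4-0->q9 q4-1->q10 q5-0->q11 q5-1->q12 q6-0->q13 q6-1->q14 q7-0->q7 q7-1->q8 q8-0->q9 q8-1->q10 q9-0->q11 q9-1->q12 q10-0->q13 q10-1->q14 q11-0->q7 q11-1->q8 q12-0->q9 q12-1->q10 q13-0->q11 q13-1->q12 q14-0->q13 q14-1->q14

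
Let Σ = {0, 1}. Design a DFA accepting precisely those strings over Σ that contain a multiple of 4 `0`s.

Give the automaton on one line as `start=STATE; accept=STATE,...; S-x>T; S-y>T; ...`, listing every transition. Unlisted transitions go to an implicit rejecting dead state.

Keep the running count of `0`s modulo 4: each `0` advances along the cycle q0 → q1 → q2 → q3 → q0 while other symbols loop. Accept at q0.
4 states suffice.
        0   1  
>* q0   q1  q0 
   q1   q2  q1 
   q2   q3  q2 
   q3   q0  q3 
(> = start, * = accepting)

start=q0; accept=q0; q0-0>q1; q0-1>q0; q1-0>q2; q1-1>q1; q2-0>q3; q2-1>q2; q3-0>q0; q3-1>q3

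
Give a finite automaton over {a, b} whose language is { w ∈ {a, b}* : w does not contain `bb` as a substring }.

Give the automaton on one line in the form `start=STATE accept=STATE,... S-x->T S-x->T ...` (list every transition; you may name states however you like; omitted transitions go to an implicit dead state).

This is the complement of 'contains `bb`'. Use the same substring-matching states — s0 through s2 holding how much of `bb` has just been matched — but flip the accepting set: everything except the trap s2 accepts.
A 3-state machine:
        a   b  
>* s0   s0  s1 
 * s1   s0  s2 
   s2   s2  s2 
(> = start, * = accepting)

start=s0 accept=s0,s1 s0-a->s0 s0-b->s1 s1-a->s0 s1-b->s2 s2-a->s2 s2-b->s2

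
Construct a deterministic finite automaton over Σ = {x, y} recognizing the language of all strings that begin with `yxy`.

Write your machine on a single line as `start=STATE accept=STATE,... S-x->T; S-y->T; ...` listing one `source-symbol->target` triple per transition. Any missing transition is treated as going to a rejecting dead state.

Walk along `yxy` while the input agrees: from s0 take `y` to s1, and so on. Any deviation drops to the rejecting sink s4. Once s3 is reached the prefix is confirmed and every continuation is accepted.
With 5 states:
        x   y  
>  s0   s4  s1 
   s1   s2  s4 
   s2   s4  s3 
 * s3   s3  s3 
   s4   s4  s4 
(> = start, * = accepting)

start=s0; accept=s3; s0-x->s4; s0-y->s1; s1-x->s2; s1-y->s4; s2-x->s4; s2-y->s3; s3-x->s3; s3-y->s3; s4-x->s4; s4-y->s4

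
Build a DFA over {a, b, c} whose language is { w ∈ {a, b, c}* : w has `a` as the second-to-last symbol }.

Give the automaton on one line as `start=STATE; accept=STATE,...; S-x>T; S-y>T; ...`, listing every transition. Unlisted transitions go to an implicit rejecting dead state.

A DFA must remember the last 2 symbols (since which symbol is second-to-last isn't known until the input ends). Use one state per possible window of the last ≤2 symbols; accept from those whose window starts with `a`.
          a    b    c  
>  s0     s1   s2   s3 
   s1     s4   s5   s6 
   s2     s7   s8   s9 
   s3    s10  s11  s12 
 * s4     s4   s5   s6 
 * s5     s7   s8   s9 
 * s6    s10  s11  s12 
   s7     s4   s5   s6 
   s8     s7   s8   s9 
   s9    s10  s11  s12 
   s10    s4   s5   s6 
   s11    s7   s8   s9 
   s12   s10  s11  s12 
(> = start, * = accepting)

start=s0; accept=s4,s5,s6; s0-a>s1; s0-b>s2; s0-c>s3; s1-a>s4; s1-b>s5; s1-c>s6; s2-a>s7; s2-b>s8; s2-c>s9; s3-a>s10; s3-b>s11; s3-c>s12; s4-a>s4; s4-b>s5; s4-c>s6; s5-a>s7; s5-b>s8; s5-c>s9; s6-a>s10; s6-b>s11; s6-c>s12; s7-a>s4; s7-b>s5; s7-c>s6; s8-a>s7; s8-b>s8; s8-c>s9; s9-a>s10; s9-b>s11; s9-c>s12; s10-a>s4; s10-b>s5; s10-c>s6; s11-a>s7; s11-b>s8; s11-c>s9; s12-a>s10; s12-b>s11; s12-c>s12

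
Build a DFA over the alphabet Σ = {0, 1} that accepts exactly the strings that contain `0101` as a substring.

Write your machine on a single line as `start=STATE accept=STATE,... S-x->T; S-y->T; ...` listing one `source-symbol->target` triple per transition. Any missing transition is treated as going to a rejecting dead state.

start=q0; accept=q4; q0-0->q1; q0-1->q0; q1-0->q1; q1-1->q2; q2-0->q3; q2-1->q0; q3-0->q1; q3-1->q4; q4-0->q4; q4-1->q4

States q0..q3 record the length of the longest prefix of `0101` that matches the current input suffix. Reaching q4 means `0101` has been seen, and we stay there forever. Accept from q4.
        0   1  
>  q0   q1  q0 
   q1   q1  q2 
   q2   q3  q0 
   q3   q1  q4 
 * q4   q4  q4 
(> = start, * = accepting)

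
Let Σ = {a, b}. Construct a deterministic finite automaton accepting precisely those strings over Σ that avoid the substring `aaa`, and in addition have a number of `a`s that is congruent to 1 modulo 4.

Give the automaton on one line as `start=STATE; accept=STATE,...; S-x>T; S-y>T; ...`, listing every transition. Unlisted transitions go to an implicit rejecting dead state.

start=q0; accept=q1,q3,q12; q0-a>q1; q0-b>q0; q1-a>q2; q1-b>q3; q2-a>q4; q2-b>q5; q3-a>q6; q3-b>q3; q4-a>q4; q4-b>q4; q5-a>q7; q5-b>q5; q6-a>q8; q6-b>q5; q7-a>q9; q7-b>q10; q8-a>q4; q8-b>q10; q9-a>q4; q9-b>q0; q10-a>q11; q10-b>q10; q11-a>q12; q11-b>q0; q12-a>q4; q12-b>q3

Handle the two conditions separately and then intersect. One (4 states) tracks partial matches of the forbidden pattern `aaa`; the other (4 states) tracks the count of `a`s modulo 4. Each combined state is a pair, one component from each; accept when both components accept. After merging equivalent states the machine shrinks.
A 13-state machine:
          a    b  
>  q0     q1   q0 
 * q1     q2   q3 
   q2     q4   q5 
 * q3     q6   q3 
   q4     q4   q4 
   q5     q7   q5 
   q6     q8   q5 
   q7     q9  q10 
   q8     q4  q10 
   q9     q4   q0 
   q10   q11  q10 
   q11   q12   q0 
 * q12    q4   q3 
(> = start, * = accepting)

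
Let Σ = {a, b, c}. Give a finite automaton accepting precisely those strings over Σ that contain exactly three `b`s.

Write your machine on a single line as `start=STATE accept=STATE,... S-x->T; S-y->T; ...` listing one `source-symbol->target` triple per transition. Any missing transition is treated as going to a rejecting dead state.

Only the number of `b`s matters, and only up to 4. Make a chain q0 → q1 → q2 → q3 → q4 advanced by each `b` (with q4 absorbing); every other symbol self-loops. The accepting set is {q3}.
With 5 states:
        a   b   c  
>  q0   q0  q1  q0 
   q1   q1  q2  q1 
   q2   q2  q3  q2 
 * q3   q3  q4  q3 
   q4   q4  q4  q4 
(> = start, * = accepting)

start=q0; accept=q3; q0-a->q0; q0-b->q1; q0-c->q0; q1-a->q1; q1-b->q2; q1-c->q1; q2-a->q2; q2-b->q3; q2-c->q2; q3-a->q3; q3-b->q4; q3-c->q3; q4-a->q4; q4-b->q4; q4-c->q4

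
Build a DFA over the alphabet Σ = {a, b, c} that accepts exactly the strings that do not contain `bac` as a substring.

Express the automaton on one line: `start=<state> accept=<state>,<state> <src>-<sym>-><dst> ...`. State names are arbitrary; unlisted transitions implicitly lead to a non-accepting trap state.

Track partial matches of the forbidden pattern `bac`. State q3 is a dead state reached once `bac` has occurred; every other state accepts. q0 means no part of `bac` is currently matched.
A 4-state machine:
        a   b   c  
>* q0   q0  q1  q0 
 * q1   q2  q1  q0 
 * q2   q0  q1  q3 
   q3   q3  q3  q3 
(> = start, * = accepting)

start=q0 accept=q0,q1,q2 q0-a->q0 q0-b->q1 q0-c->q0 q1-a->q2 q1-b->q1 q1-c->q0 q2-a->q0 q2-b->q1 q2-c->q3 q3-a->q3 q3-b->q3 q3-c->q3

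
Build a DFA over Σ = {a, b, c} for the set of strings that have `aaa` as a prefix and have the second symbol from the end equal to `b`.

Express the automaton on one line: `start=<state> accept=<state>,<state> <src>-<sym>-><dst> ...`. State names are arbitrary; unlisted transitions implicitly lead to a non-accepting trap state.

start=S0 accept=S6,S7 S0-a->S1 S0-b->S2 S0-c->S2 S1-a->S3 S1-b->S2 S1-c->S2 S2-a->S2 S2-b->S2 S2-c->S2 S3-a->S4 S3-b->S2 S3-c->S2 S4-a->S4 S4-b->S5 S4-c->S4 S5-a->S6 S5-b->S7 S5-c->S6 S6-a->S4 S6-b->S5 S6-c->S4 S7-a->S6 S7-b->S7 S7-c->S6

Handle the two conditions separately and then intersect. One (5 states) tracks whether the input so far still matches the prefix `aaa`; the other (13 states) tracks the last 2 symbols read. Each combined state is a pair, one component from each; accept when both components accept. Equivalent product states are then merged.
With 8 states:
        a   b   c  
>  S0   S1  S2  S2 
   S1   S3  S2  S2 
   S2   S2  S2  S2 
   S3   S4  S2  S2 
   S4   S4  S5  S4 
   S5   S6  S7  S6 
 * S6   S4  S5  S4 
 * S7   S6  S7  S6 
(> = start, * = accepting)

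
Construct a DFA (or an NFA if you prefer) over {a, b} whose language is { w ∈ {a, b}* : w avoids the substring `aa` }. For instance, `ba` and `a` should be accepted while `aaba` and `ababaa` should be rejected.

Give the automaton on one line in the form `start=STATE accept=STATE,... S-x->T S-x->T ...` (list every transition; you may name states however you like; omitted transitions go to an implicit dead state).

start=q0 accept=q0,q1 q0-a->q1 q0-b->q0 q1-a->q2 q1-b->q0 q2-a->q2 q2-b->q2

Track partial matches of the forbidden pattern `aa`. State q2 is a dead state reached once `aa` has occurred; every other state accepts. q0 means no part of `aa` is currently matched.
With 3 states:
        a   b  
>* q0   q1  q0 
 * q1   q2  q0 
   q2   q2  q2 
(> = start, * = accepting)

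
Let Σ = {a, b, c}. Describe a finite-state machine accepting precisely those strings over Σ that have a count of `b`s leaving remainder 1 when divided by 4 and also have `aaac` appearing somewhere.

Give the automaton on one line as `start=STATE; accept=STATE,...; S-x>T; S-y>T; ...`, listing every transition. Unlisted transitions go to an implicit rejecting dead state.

Build one automaton per condition and run them in lockstep. The first has 4 states tracking the count of `b`s modulo 4; the second has 5 states tracking whether and how much of `aaac` has been seen. A product state is a pair (one from each), accepting exactly when both do.
          a    b    c  
>  q0     q1   q2   q0 
   q1     q3   q2   q0 
   q2     q4   q5   q2 
   q3     q6   q2   q0 
   q4     q7   q5   q2 
   q5     q8   q9   q5 
   q6     q6   q2  q10 
   q7    q11   q5   q2 
   q8    q12   q9   q5 
   q9    q13   q0   q9 
   q10   q10  q14  q10 
   q11   q11   q5  q14 
   q12   q15   q9   q5 
   q13   q16   q0   q9 
 * q14   q14  q17  q14 
   q15   q15   q9  q17 
   q16   q18   q0   q9 
   q17   q17  q19  q17 
   q18   q18   q0  q19 
   q19   q19  q10  q19 
(> = start, * = accepting)

start=q0; accept=q14; q0-a>q1; q0-b>q2; q0-c>q0; q1-a>q3; q1-b>q2; q1-c>q0; q2-a>q4; q2-b>q5; q2-c>q2; q3-a>q6; q3-b>q2; q3-c>q0; q4-a>q7; q4-b>q5; q4-c>q2; q5-a>q8; q5-b>q9; q5-c>q5; q6-a>q6; q6-b>q2; q6-c>q10; q7-a>q11; q7-b>q5; q7-c>q2; q8-a>q12; q8-b>q9; q8-c>q5; q9-a>q13; q9-b>q0; q9-c>q9; q10-a>q10; q10-b>q14; q10-c>q10; q11-a>q11; q11-b>q5; q11-c>q14; q12-a>q15; q12-b>q9; q12-c>q5; q13-a>q16; q13-b>q0; q13-c>q9; q14-a>q14; q14-b>q17; q14-c>q14; q15-a>q15; q15-b>q9; q15-c>q17; q16-a>q18; q16-b>q0; q16-c>q9; q17-a>q17; q17-b>q19; q17-c>q17; q18-a>q18; q18-b>q0; q18-c>q19; q19-a>q19; q19-b>q10; q19-c>q19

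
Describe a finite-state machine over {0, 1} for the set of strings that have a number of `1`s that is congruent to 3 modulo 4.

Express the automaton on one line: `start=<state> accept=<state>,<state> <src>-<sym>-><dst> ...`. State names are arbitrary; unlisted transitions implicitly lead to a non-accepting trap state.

start=s0 accept=s3 s0-0->s0 s0-1->s1 s1-0->s1 s1-1->s2 s2-0->s2 s2-1->s3 s3-0->s3 s3-1->s0

Keep the running count of `1`s modulo 4: each `1` advances along the cycle s0 → s1 → s2 → s3 → s0 while other symbols loop. Accept at s3.
        0   1  
>  s0   s0  s1 
   s1   s1  s2 
   s2   s2  s3 
 * s3   s3  s0 
(> = start, * = accepting)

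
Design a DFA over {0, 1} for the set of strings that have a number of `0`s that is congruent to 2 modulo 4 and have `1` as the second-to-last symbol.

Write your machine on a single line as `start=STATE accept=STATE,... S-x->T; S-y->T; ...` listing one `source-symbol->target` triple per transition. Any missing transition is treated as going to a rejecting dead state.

Run two small machines in parallel and take their product. One (4 states) tracks the count of `0`s modulo 4; the other (7 states) tracks the last 2 symbols read. Each combined state is a pair, one component from each; accept when both components accept. Minimizing collapses redundant product states.
8 states suffice.
       0  1 
>  A   B  A 
   B   C  D 
   C   E  F 
   D   G  D 
   E   A  E 
   F   E  H 
 * G   E  F 
 * H   E  H 
(> = start, * = accepting)

start=A; accept=G,H; A-0->B; A-1->A; B-0->C; B-1->D; C-0->E; C-1->F; D-0->G; D-1->D; E-0->A; E-1->E; F-0->E; F-1->H; G-0->E; G-1->F; H-0->E; H-1->H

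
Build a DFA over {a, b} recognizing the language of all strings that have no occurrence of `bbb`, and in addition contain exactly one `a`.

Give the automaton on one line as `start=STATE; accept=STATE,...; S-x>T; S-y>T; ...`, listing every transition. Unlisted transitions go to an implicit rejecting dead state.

start=q0; accept=q1,q4,q7; q0-a>q1; q0-b>q2; q1-a>q3; q1-b>q4; q2-a>q1; q2-b>q5; q3-a>q3; q3-b>q6; q4-a>q3; q4-b>q7; q5-a>q1; q5-b>q8; q6-a>q3; q6-b>q9; q7-a>q3; q7-b>q10; q8-a>q10; q8-b>q8; q9-a>q3; q9-b>q11; q10-a>q11; q10-b>q10; q11-a>q11; q11-b>q11

Handle the two conditions separately and then intersect. One (4 states) tracks partial matches of the forbidden pattern `bbb`; the other (3 states) tracks the count of `a`s, saturating at 2. Each combined state is a pair, one component from each; accept when both components accept.
          a    b  
>  q0     q1   q2 
 * q1     q3   q4 
   q2     q1   q5 
   q3     q3   q6 
 * q4     q3   q7 
   q5     q1   q8 
   q6     q3   q9 
 * q7     q3  q10 
   q8    q10   q8 
   q9     q3  q11 
   q10   q11  q10 
   q11   q11  q11 
(> = start, * = accepting)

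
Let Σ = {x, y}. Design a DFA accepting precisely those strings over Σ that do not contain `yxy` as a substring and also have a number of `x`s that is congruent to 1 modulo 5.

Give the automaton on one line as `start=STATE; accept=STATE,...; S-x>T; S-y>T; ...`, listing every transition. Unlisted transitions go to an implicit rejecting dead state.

Run two small machines in parallel and take their product. One (4 states) tracks partial matches of the forbidden pattern `yxy`; the other (5 states) tracks the count of `x`s modulo 5. Each combined state is a pair, one component from each; accept when both components accept.
          x    y  
>  s0     s1   s2 
 * s1     s3   s4 
   s2     s5   s2 
   s3     s6   s7 
 * s4     s8   s4 
 * s5     s3   s9 
   s6    s10  s11 
   s7    s12   s7 
   s8     s6  s13 
   s9    s13   s9 
   s10    s0  s14 
   s11   s15  s11 
   s12   s10  s16 
   s13   s16  s13 
   s14   s17  s14 
   s15    s0  s18 
   s16   s18  s16 
   s17    s1  s19 
   s18   s19  s18 
   s19    s9  s19 
(> = start, * = accepting)

start=s0; accept=s1,s4,s5; s0-x>s1; s0-y>s2; s1-x>s3; s1-y>s4; s2-x>s5; s2-y>s2; s3-x>s6; s3-y>s7; s4-x>s8; s4-y>s4; s5-x>s3; s5-y>s9; s6-x>s10; s6-y>s11; s7-x>s12; s7-y>s7; s8-x>s6; s8-y>s13; s9-x>s13; s9-y>s9; s10-x>s0; s10-y>s14; s11-x>s15; s11-y>s11; s12-x>s10; s12-y>s16; s13-x>s16; s13-y>s13; s14-x>s17; s14-y>s14; s15-x>s0; s15-y>s18; s16-x>s18; s16-y>s16; s17-x>s1; s17-y>s19; s18-x>s19; s18-y>s18; s19-x>s9; s19-y>s19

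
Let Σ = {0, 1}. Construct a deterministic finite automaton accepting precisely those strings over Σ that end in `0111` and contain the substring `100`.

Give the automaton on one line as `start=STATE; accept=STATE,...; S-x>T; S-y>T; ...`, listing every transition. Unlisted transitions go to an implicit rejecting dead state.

start=s0; accept=s10; s0-0>s1; s0-1>s2; s1-0>s1; s1-1>s3; s2-0>s4; s2-1>s2; s3-0>s4; s3-1>s5; s4-0>s6; s4-1>s3; s5-0>s4; s5-1>s7; s6-0>s6; s6-1>s8; s7-0>s4; s7-1>s2; s8-0>s6; s8-1>s9; s9-0>s6; s9-1>s10; s10-0>s6; s10-1>s11; s11-0>s6; s11-1>s11

Run two small machines in parallel and take their product. One (5 states) tracks how much of the suffix `0111` has currently been matched; the other (4 states) tracks whether and how much of `100` has been seen. Each combined state is a pair, one component from each; accept when both components accept.
A 12-state machine:
          0    1  
>  s0     s1   s2 
   s1     s1   s3 
   s2     s4   s2 
   s3     s4   s5 
   s4     s6   s3 
   s5     s4   s7 
   s6     s6   s8 
   s7     s4   s2 
   s8     s6   s9 
   s9     s6  s10 
 * s10    s6  s11 
   s11    s6  s11 
(> = start, * = accepting)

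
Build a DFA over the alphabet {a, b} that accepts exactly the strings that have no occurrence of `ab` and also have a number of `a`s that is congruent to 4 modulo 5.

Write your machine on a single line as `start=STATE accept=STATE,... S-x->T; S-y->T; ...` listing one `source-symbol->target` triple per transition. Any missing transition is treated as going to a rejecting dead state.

start=q0; accept=q5; q0-a->q1; q0-b->q0; q1-a->q2; q1-b->q3; q2-a->q4; q2-b->q3; q3-a->q3; q3-b->q3; q4-a->q5; q4-b->q3; q5-a->q6; q5-b->q3; q6-a->q1; q6-b->q3

Run two small machines in parallel and take their product. One (3 states) tracks partial matches of the forbidden pattern `ab`; the other (5 states) tracks the count of `a`s modulo 5. Each combined state is a pair, one component from each; accept when both components accept. Minimizing collapses redundant product states.
7 states suffice.
        a   b  
>  q0   q1  q0 
   q1   q2  q3 
   q2   q4  q3 
   q3   q3  q3 
   q4   q5  q3 
 * q5   q6  q3 
   q6   q1  q3 
(> = start, * = accepting)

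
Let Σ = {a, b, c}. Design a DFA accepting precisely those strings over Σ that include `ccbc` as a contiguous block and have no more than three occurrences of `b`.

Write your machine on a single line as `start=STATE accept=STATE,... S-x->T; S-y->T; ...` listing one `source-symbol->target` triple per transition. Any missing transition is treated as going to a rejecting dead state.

Build one automaton per condition and run them in lockstep. The first has 5 states tracking whether and how much of `ccbc` has been seen; the second has 5 states tracking the count of `b`s, saturating at 4. A product state is a pair (one from each), accepting exactly when both do.
23 states suffice.
          a    b    c  
>  s0     s0   s1   s2 
   s1     s1   s3   s4 
   s2     s0   s1   s5 
   s3     s3   s6   s7 
   s4     s1   s3   s8 
   s5     s0   s9   s5 
   s6     s6  s10  s11 
   s7     s3   s6  s12 
   s8     s1  s13   s8 
   s9     s1   s3  s14 
   s10   s10  s10  s15 
   s11    s6  s10  s16 
   s12    s3  s17  s12 
   s13    s3   s6  s18 
 * s14   s14  s18  s14 
   s15   s10  s10  s19 
   s16    s6  s20  s16 
   s17    s6  s10  s21 
 * s18   s18  s21  s18 
   s19   s10  s20  s19 
   s20   s10  s10  s22 
 * s21   s21  s22  s21 
   s22   s22  s22  s22 
(> = start, * = accepting)

start=s0; accept=s14,s18,s21; s0-a->s0; s0-b->s1; s0-c->s2; s1-a->s1; s1-b->s3; s1-c->s4; s2-a->s0; s2-b->s1; s2-c->s5; s3-a->s3; s3-b->s6; s3-c->s7; s4-a->s1; s4-b->s3; s4-c->s8; s5-a->s0; s5-b->s9; s5-c->s5; s6-a->s6; s6-b->s10; s6-c->s11; s7-a->s3; s7-b->s6; s7-c->s12; s8-a->s1; s8-b->s13; s8-c->s8; s9-a->s1; s9-b->s3; s9-c->s14; s10-a->s10; s10-b->s10; s10-c->s15; s11-a->s6; s11-b->s10; s11-c->s16; s12-a->s3; s12-b->s17; s12-c->s12; s13-a->s3; s13-b->s6; s13-c->s18; s14-a->s14; s14-b->s18; s14-c->s14; s15-a->s10; s15-b->s10; s15-c->s19; s16-a->s6; s16-b->s20; s16-c->s16; s17-a->s6; s17-b->s10; s17-c->s21; s18-a->s18; s18-b->s21; s18-c->s18; s19-a->s10; s19-b->s20; s19-c->s19; s20-a->s10; s20-b->s10; s20-c->s22; s21-a->s21; s21-b->s22; s21-c->s21; s22-a->s22; s22-b->s22; s22-c->s22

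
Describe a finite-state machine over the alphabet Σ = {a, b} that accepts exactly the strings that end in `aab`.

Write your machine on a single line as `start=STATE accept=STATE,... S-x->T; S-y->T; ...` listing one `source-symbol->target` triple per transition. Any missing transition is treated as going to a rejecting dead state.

Let each state record the length of the longest suffix of the input read so far that is also a prefix of `aab`. S1 means the last symbol is `a`; S2 means the last 2 symbols are `aa`; S3 means the last 3 symbols are `aab`. Accept only at S3, where the string currently ends in `aab`.
A 4-state machine:
        a   b  
>  S0   S1  S0 
   S1   S2  S0 
   S2   S2  S3 
 * S3   S1  S0 
(> = start, * = accepting)

start=S0; accept=S3; S0-a->S1; S0-b->S0; S1-a->S2; S1-b->S0; S2-a->S2; S2-b->S3; S3-a->S1; S3-b->S0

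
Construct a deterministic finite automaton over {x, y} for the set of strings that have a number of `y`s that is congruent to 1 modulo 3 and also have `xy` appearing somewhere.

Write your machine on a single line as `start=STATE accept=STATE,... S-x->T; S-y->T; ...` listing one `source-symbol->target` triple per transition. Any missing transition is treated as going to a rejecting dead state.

Build one automaton per condition and run them in lockstep. The first has 3 states tracking the count of `y`s modulo 3; the second has 3 states tracking whether and how much of `xy` has been seen. A product state is a pair (one from each), accepting exactly when both do. After merging equivalent states the machine shrinks.
7 states suffice.
        x   y  
>  S0   S1  S2 
   S1   S1  S3 
   S2   S4  S5 
 * S3   S3  S6 
   S4   S4  S6 
   S5   S6  S0 
   S6   S6  S1 
(> = start, * = accepting)

start=S0; accept=S3; S0-x->S1; S0-y->S2; S1-x->S1; S1-y->S3; S2-x->S4; S2-y->S5; S3-x->S3; S3-y->S6; S4-x->S4; S4-y->S6; S5-x->S6; S5-y->S0; S6-x->S6; S6-y->S1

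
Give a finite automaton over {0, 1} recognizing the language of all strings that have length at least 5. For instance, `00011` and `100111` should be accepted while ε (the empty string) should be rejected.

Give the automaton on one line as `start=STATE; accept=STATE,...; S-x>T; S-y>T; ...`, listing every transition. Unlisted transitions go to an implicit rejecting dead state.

start=S0; accept=S5,S6; S0-0>S1; S0-1>S1; S1-0>S2; S1-1>S2; S2-0>S3; S2-1>S3; S3-0>S4; S3-1>S4; S4-0>S5; S4-1>S5; S5-0>S6; S5-1>S6; S6-0>S6; S6-1>S6

Count input length up to 6: every symbol moves from S0 toward S6, which means 'more than 5' and absorbs. Accept from {S5, S6}.
        0   1  
>  S0   S1  S1 
   S1   S2  S2 
   S2   S3  S3 
   S3   S4  S4 
   S4   S5  S5 
 * S5   S6  S6 
 * S6   S6  S6 
(> = start, * = accepting)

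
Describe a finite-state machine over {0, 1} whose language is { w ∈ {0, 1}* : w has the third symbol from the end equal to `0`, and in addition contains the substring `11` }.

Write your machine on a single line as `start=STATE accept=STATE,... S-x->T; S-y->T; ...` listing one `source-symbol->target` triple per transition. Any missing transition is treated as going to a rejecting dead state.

Run two small machines in parallel and take their product. The first has 15 states tracking the last 3 symbols read; the second has 3 states tracking whether and how much of `11` has been seen. A product state is a pair (one from each), accepting exactly when both do. Equivalent product states are then merged.
12 states suffice.
       0  1 
>  A   B  C 
   B   B  D 
   C   B  E 
   D   B  F 
   E   G  E 
 * F   G  E 
   G   H  I 
   H   J  K 
   I   L  F 
 * J   J  K 
 * K   L  F 
 * L   H  I 
(> = start, * = accepting)

start=A; accept=F,J,K,L; A-0->B; A-1->C; B-0->B; B-1->D; C-0->B; C-1->E; D-0->B; D-1->F; E-0->G; E-1->E; F-0->G; F-1->E; G-0->H; G-1->I; H-0->J; H-1->K; I-0->L; I-1->F; J-0->J; J-1->K; K-0->L; K-1->F; L-0->H; L-1->I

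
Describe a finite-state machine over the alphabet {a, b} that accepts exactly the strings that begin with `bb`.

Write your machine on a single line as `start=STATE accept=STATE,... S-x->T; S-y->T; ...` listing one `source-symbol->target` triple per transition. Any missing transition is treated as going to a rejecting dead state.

start=q0; accept=q2; q0-a->q3; q0-b->q1; q1-a->q3; q1-b->q2; q2-a->q2; q2-b->q2; q3-a->q3; q3-b->q3

Walk along `bb` while the input agrees: from q0 take `b` to q1, and so on. Any deviation drops to the rejecting sink q3. Once q2 is reached the prefix is confirmed and every continuation is accepted.
4 states suffice.
        a   b  
>  q0   q3  q1 
   q1   q3  q2 
 * q2   q2  q2 
   q3   q3  q3 
(> = start, * = accepting)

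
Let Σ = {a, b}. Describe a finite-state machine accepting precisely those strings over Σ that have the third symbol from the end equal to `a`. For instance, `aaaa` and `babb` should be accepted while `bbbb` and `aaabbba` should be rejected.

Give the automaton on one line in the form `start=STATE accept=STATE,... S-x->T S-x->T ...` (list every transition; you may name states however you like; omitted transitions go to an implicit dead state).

start=q0 accept=q7,q8,q9,q10 q0-a->q1 q0-b->q2 q1-a->q3 q1-b->q4 q2-a->q5 q2-b->q6 q3-a->q7 q3-b->q8 q4-a->q9 q4-b->q10 q5-a->q11 q5-b->q12 q6-a->q13 q6-b->q14 q7-a->q7 q7-b->q8 q8-a->q9 q8-b->q10 q9-a->q11 q9-b->q12 q10-a->q13 q10-b->q14 q11-a->q7 q11-b->q8 q12-a->q9 q12-b->q10 q13-a->q11 q13-b->q12 q14-a->q13 q14-b->q14

Because acceptance depends on a position counted from the end, the machine has to buffer the most recent 3 symbols. Make each state the string of the last up-to-3 symbols read; on input `x` shift the window left and append `x`. Accept when the buffered window has length 3 and begins with `a`.
With 15 states:
          a    b  
>  q0     q1   q2 
   q1     q3   q4 
   q2     q5   q6 
   q3     q7   q8 
   q4     q9  q10 
   q5    q11  q12 
   q6    q13  q14 
 * q7     q7   q8 
 * q8     q9  q10 
 * q9    q11  q12 
 * q10   q13  q14 
   q11    q7   q8 
   q12    q9  q10 
   q13   q11  q12 
   q14   q13  q14 
(> = start, * = accepting)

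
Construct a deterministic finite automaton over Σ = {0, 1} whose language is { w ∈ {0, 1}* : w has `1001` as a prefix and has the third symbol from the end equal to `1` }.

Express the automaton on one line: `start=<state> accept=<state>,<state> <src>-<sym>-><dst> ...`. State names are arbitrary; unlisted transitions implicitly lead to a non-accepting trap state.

start=S0 accept=S8,S9,S10,S11 S0-0->S1 S0-1->S2 S1-0->S1 S1-1->S1 S2-0->S3 S2-1->S1 S3-0->S4 S3-1->S1 S4-0->S1 S4-1->S5 S5-0->S6 S5-1->S7 S6-0->S8 S6-1->S9 S7-0->S10 S7-1->S11 S8-0->S12 S8-1->S5 S9-0->S6 S9-1->S7 S10-0->S8 S10-1->S9 S11-0->S10 S11-1->S11 S12-0->S12 S12-1->S5

Handle the two conditions separately and then intersect. One (6 states) tracks whether the input so far still matches the prefix `1001`; the other (15 states) tracks the last 3 symbols read. Each combined state is a pair, one component from each; accept when both components accept. Minimizing collapses redundant product states.
A 13-state machine:
          0    1  
>  S0     S1   S2 
   S1     S1   S1 
   S2     S3   S1 
   S3     S4   S1 
   S4     S1   S5 
   S5     S6   S7 
   S6     S8   S9 
   S7    S10  S11 
 * S8    S12   S5 
 * S9     S6   S7 
 * S10    S8   S9 
 * S11   S10  S11 
   S12   S12   S5 
(> = start, * = accepting)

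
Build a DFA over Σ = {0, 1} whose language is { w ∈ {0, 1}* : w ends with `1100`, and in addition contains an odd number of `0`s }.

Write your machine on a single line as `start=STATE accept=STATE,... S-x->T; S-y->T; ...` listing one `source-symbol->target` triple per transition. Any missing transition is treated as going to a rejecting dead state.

Handle the two conditions separately and then intersect. The first has 5 states tracking how much of the suffix `1100` has currently been matched; the second has 2 states tracking the count of `0`s modulo 2. A product state is a pair (one from each), accepting exactly when both do. Equivalent product states are then merged.
With 6 states:
        0   1  
>  q0   q1  q0 
   q1   q0  q2 
   q2   q0  q3 
   q3   q4  q3 
   q4   q5  q0 
 * q5   q0  q2 
(> = start, * = accepting)

start=q0; accept=q5; q0-0->q1; q0-1->q0; q1-0->q0; q1-1->q2; q2-0->q0; q2-1->q3; q3-0->q4; q3-1->q3; q4-0->q5; q4-1->q0; q5-0->q0; q5-1->q2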